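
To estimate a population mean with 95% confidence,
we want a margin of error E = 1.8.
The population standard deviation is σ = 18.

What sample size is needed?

z_0.025 = 1.960
n = (z×σ/E)² = (1.960×18/1.8)²
n = 384.1600
Round up: n = 385

Answer: n = 385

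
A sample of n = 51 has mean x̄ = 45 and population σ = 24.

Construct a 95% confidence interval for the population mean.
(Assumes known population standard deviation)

Confidence level: 95%, α = 0.05
z_0.025 = 1.960
SE = σ/√n = 24/√51 = 3.3607
Margin of error = 1.960 × 3.3607 = 6.5870
CI: x̄ ± margin = 45 ± 6.5870
CI: (38.4130, 51.5870)

Answer: (38.4130, 51.5870)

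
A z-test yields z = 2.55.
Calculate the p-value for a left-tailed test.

Answer: p-value ≈ 0.9946

Derivation:
For z = 2.55:
p = P(Z < 2.55) = Φ(2.55) = 0.9946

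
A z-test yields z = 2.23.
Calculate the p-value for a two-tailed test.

For z = 2.23:
p = 2×P(Z > |2.23|) = 2×(1 - Φ(2.23)) = 0.0257

Answer: p-value ≈ 0.0257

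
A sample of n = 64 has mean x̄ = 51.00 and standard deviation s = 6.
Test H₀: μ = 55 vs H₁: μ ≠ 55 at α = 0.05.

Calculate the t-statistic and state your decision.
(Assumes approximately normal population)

Answer: t = -5.3333, reject H₀

Derivation:
df = n - 1 = 63
SE = s/√n = 6/√64 = 0.7500
t = (x̄ - μ₀)/SE = (51.00 - 55)/0.7500 = -5.3333
Critical value: t_{0.025,63} = ±1.998
p-value < 0.0001
Decision: reject H₀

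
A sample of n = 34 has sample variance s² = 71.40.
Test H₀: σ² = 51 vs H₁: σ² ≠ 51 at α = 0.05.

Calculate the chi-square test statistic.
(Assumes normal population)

df = n - 1 = 33
χ² = (n-1)s²/σ₀² = 33×71.40/51 = 46.2000
Critical values: χ²_{0.975,33} = 19.047, χ²_{0.025,33} = 50.725
Rejection region: χ² < 19.047 or χ² > 50.725
Decision: fail to reject H₀

Answer: χ² = 46.2000, fail to reject H₀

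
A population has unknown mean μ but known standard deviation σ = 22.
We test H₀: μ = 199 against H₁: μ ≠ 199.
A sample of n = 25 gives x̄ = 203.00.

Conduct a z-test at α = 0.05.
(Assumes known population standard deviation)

Standard error: SE = σ/√n = 22/√25 = 4.4000
z-statistic: z = (x̄ - μ₀)/SE = (203.00 - 199)/4.4000 = 0.9091
Critical value: ±1.960
p-value = 0.3633
Decision: fail to reject H₀

Answer: z = 0.9091, fail to reject H₀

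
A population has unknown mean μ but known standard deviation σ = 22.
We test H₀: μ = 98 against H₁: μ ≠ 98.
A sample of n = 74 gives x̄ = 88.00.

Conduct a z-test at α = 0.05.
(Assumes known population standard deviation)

Answer: z = -3.9102, reject H₀

Derivation:
Standard error: SE = σ/√n = 22/√74 = 2.5574
z-statistic: z = (x̄ - μ₀)/SE = (88.00 - 98)/2.5574 = -3.9102
Critical value: ±1.960
p-value = 0.0001
Decision: reject H₀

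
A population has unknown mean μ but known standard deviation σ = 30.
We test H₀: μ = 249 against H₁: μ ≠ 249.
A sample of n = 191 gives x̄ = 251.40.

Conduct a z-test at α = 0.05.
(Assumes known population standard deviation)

Answer: z = 1.1056, fail to reject H₀

Derivation:
Standard error: SE = σ/√n = 30/√191 = 2.1707
z-statistic: z = (x̄ - μ₀)/SE = (251.40 - 249)/2.1707 = 1.1056
Critical value: ±1.960
p-value = 0.2689
Decision: fail to reject H₀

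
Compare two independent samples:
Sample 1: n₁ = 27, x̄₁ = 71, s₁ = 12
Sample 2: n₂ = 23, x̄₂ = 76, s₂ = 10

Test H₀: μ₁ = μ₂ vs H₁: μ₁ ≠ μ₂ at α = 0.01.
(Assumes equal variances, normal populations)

Pooled variance: s²_p = [26×12² + 22×10²]/(48) = 123.8333
s_p = 11.1280
SE = s_p×√(1/n₁ + 1/n₂) = 11.1280×√(1/27 + 1/23) = 3.1576
t = (x̄₁ - x̄₂)/SE = (71 - 76)/3.1576 = -1.5835
df = 48, t-critical = ±2.682
Decision: fail to reject H₀

Answer: t = -1.5835, fail to reject H₀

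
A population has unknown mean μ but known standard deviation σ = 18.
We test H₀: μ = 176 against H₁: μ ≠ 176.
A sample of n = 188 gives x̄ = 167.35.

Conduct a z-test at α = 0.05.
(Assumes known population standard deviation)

Standard error: SE = σ/√n = 18/√188 = 1.3128
z-statistic: z = (x̄ - μ₀)/SE = (167.35 - 176)/1.3128 = -6.5890
Critical value: ±1.960
p-value < 0.0001
Decision: reject H₀

Answer: z = -6.5890, reject H₀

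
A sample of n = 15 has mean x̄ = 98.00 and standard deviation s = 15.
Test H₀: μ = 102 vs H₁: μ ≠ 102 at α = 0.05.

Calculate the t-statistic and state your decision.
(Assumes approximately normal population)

df = n - 1 = 14
SE = s/√n = 15/√15 = 3.8730
t = (x̄ - μ₀)/SE = (98.00 - 102)/3.8730 = -1.0328
Critical value: t_{0.025,14} = ±2.145
p-value ≈ 0.3192
Decision: fail to reject H₀

Answer: t = -1.0328, fail to reject H₀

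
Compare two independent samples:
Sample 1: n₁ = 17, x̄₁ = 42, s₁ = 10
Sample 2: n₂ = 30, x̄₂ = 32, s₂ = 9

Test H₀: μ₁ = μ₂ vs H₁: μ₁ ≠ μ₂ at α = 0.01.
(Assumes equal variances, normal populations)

Answer: t = 3.5164, reject H₀

Derivation:
Pooled variance: s²_p = [16×10² + 29×9²]/(45) = 87.7556
s_p = 9.3678
SE = s_p×√(1/n₁ + 1/n₂) = 9.3678×√(1/17 + 1/30) = 2.8438
t = (x̄₁ - x̄₂)/SE = (42 - 32)/2.8438 = 3.5164
df = 45, t-critical = ±2.690
Decision: reject H₀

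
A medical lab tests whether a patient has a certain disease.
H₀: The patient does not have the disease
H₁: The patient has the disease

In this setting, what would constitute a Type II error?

Answer: Failing to diagnose a patient who actually has the disease (false negative)

Derivation:
Type I error: rejecting H₀ when it is actually true (false positive).
Type II error: failing to reject H₀ when H₁ is actually true (false negative).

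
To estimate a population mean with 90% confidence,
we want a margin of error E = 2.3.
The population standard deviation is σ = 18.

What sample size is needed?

Answer: n = 166

Derivation:
z_0.05 = 1.645
n = (z×σ/E)² = (1.645×18/2.3)²
n = 165.7376
Round up: n = 166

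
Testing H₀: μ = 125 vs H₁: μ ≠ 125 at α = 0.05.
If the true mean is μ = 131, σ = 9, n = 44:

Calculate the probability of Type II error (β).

SE = σ/√n = 9/√44 = 1.3568
Critical values: μ₀ ± z_0.025×SE = 125 ± 1.960×1.3568
Acceptance region: (122.3407, 127.6593)
Under H₁ (μ = 131): z_high = (127.6593 - 131)/1.3568 = -2.4622, z_low = (122.3407 - 131)/1.3568 = -6.3821
β = P(not reject | H₁) = Φ(-2.4622) - Φ(-6.3821) ≈ 0.0069

Answer: β ≈ 0.0069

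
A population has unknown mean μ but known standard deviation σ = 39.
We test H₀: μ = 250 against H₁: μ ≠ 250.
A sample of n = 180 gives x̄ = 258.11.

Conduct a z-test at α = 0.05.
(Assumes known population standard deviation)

Answer: z = 2.7899, reject H₀

Derivation:
Standard error: SE = σ/√n = 39/√180 = 2.9069
z-statistic: z = (x̄ - μ₀)/SE = (258.11 - 250)/2.9069 = 2.7899
Critical value: ±1.960
p-value = 0.0053
Decision: reject H₀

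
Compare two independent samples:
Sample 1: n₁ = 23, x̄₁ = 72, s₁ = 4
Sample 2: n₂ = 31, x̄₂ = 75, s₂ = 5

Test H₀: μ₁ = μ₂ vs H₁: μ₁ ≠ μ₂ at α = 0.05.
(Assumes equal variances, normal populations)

Answer: t = -2.3680, reject H₀

Derivation:
Pooled variance: s²_p = [22×4² + 30×5²]/(52) = 21.1923
s_p = 4.6035
SE = s_p×√(1/n₁ + 1/n₂) = 4.6035×√(1/23 + 1/31) = 1.2669
t = (x̄₁ - x̄₂)/SE = (72 - 75)/1.2669 = -2.3680
df = 52, t-critical = ±2.007
Decision: reject H₀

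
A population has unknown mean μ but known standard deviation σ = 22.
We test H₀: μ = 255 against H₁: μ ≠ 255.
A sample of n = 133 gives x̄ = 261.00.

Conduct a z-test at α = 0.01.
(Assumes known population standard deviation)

Answer: z = 3.1453, reject H₀

Derivation:
Standard error: SE = σ/√n = 22/√133 = 1.9076
z-statistic: z = (x̄ - μ₀)/SE = (261.00 - 255)/1.9076 = 3.1453
Critical value: ±2.576
p-value = 0.0017
Decision: reject H₀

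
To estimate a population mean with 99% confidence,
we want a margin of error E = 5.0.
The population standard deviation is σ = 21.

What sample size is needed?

z_0.005 = 2.576
n = (z×σ/E)² = (2.576×21/5.0)²
n = 117.0551
Round up: n = 118

Answer: n = 118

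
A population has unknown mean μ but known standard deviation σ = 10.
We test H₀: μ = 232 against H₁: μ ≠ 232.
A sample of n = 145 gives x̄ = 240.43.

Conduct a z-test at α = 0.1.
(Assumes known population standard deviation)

Standard error: SE = σ/√n = 10/√145 = 0.8305
z-statistic: z = (x̄ - μ₀)/SE = (240.43 - 232)/0.8305 = 10.1505
Critical value: ±1.645
p-value < 0.0001
Decision: reject H₀

Answer: z = 10.1505, reject H₀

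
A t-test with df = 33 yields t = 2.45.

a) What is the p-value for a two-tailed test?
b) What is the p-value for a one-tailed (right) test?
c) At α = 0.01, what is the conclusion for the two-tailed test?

Using t-distribution with df = 33:
a) Two-tailed: p = 2×P(T > 2.45) = 0.0198
b) One-tailed: p = P(T > 2.45) = 0.0099
c) 0.0198 ≥ 0.01, fail to reject H₀

Answer: a) 0.0198, b) 0.0099, c) fail to reject H₀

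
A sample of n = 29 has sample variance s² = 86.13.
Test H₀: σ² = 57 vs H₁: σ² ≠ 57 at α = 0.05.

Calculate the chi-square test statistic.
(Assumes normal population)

Answer: χ² = 42.3095, fail to reject H₀

Derivation:
df = n - 1 = 28
χ² = (n-1)s²/σ₀² = 28×86.13/57 = 42.3095
Critical values: χ²_{0.975,28} = 15.308, χ²_{0.025,28} = 44.461
Rejection region: χ² < 15.308 or χ² > 44.461
Decision: fail to reject H₀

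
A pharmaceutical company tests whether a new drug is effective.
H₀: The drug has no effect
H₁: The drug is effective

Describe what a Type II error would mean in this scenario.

Type I error (α): Rejecting H₀ when H₀ is true
Type II error (β): Failing to reject H₀ when H₁ is true

Answer: Failing to detect the drug's effect when it actually works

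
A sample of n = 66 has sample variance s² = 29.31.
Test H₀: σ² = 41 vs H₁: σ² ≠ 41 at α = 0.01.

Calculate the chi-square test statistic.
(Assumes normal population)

Answer: χ² = 46.4671, fail to reject H₀

Derivation:
df = n - 1 = 65
χ² = (n-1)s²/σ₀² = 65×29.31/41 = 46.4671
Critical values: χ²_{0.995,65} = 39.383, χ²_{0.005,65} = 98.105
Rejection region: χ² < 39.383 or χ² > 98.105
Decision: fail to reject H₀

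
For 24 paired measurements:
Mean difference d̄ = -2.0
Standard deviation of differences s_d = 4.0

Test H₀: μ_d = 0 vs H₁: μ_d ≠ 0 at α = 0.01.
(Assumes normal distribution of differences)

Answer: t = -2.4495, fail to reject H₀

Derivation:
df = n - 1 = 23
SE = s_d/√n = 4.0/√24 = 0.8165
t = d̄/SE = -2.0/0.8165 = -2.4495
Critical value: t_{0.005,23} = ±2.807
p-value ≈ 0.0223
Decision: fail to reject H₀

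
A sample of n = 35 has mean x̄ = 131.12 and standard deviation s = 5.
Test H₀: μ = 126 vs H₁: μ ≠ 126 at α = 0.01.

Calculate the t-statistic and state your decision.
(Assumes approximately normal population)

df = n - 1 = 34
SE = s/√n = 5/√35 = 0.8452
t = (x̄ - μ₀)/SE = (131.12 - 126)/0.8452 = 6.0577
Critical value: t_{0.005,34} = ±2.728
p-value < 0.0001
Decision: reject H₀

Answer: t = 6.0577, reject H₀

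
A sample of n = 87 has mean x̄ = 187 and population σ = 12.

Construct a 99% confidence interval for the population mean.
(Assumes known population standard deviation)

Confidence level: 99%, α = 0.01
z_0.005 = 2.576
SE = σ/√n = 12/√87 = 1.2865
Margin of error = 2.576 × 1.2865 = 3.3140
CI: x̄ ± margin = 187 ± 3.3140
CI: (183.6860, 190.3140)

Answer: (183.6860, 190.3140)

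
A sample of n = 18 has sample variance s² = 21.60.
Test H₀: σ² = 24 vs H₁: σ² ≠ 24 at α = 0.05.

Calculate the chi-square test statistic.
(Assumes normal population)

Answer: χ² = 15.3000, fail to reject H₀

Derivation:
df = n - 1 = 17
χ² = (n-1)s²/σ₀² = 17×21.60/24 = 15.3000
Critical values: χ²_{0.975,17} = 7.564, χ²_{0.025,17} = 30.191
Rejection region: χ² < 7.564 or χ² > 30.191
Decision: fail to reject H₀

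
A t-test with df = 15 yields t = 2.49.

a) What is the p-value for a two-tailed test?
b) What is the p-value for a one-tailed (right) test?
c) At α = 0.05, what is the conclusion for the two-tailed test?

Using t-distribution with df = 15:
a) Two-tailed: p = 2×P(T > 2.49) = 0.0250
b) One-tailed: p = P(T > 2.49) = 0.0125
c) 0.0250 < 0.05, reject H₀

Answer: a) 0.0250, b) 0.0125, c) reject H₀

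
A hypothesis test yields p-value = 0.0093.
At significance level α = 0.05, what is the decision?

Answer: reject H₀

Derivation:
Compare p-value to α:
0.0093 < 0.05
Decision: reject H₀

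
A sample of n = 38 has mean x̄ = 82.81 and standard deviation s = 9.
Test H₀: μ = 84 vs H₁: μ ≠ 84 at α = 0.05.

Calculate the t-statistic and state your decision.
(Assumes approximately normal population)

df = n - 1 = 37
SE = s/√n = 9/√38 = 1.4600
t = (x̄ - μ₀)/SE = (82.81 - 84)/1.4600 = -0.8151
Critical value: t_{0.025,37} = ±2.026
p-value ≈ 0.4202
Decision: fail to reject H₀

Answer: t = -0.8151, fail to reject H₀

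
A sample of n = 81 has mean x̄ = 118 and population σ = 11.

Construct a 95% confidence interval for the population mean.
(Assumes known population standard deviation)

Confidence level: 95%, α = 0.05
z_0.025 = 1.960
SE = σ/√n = 11/√81 = 1.2222
Margin of error = 1.960 × 1.2222 = 2.3955
CI: x̄ ± margin = 118 ± 2.3955
CI: (115.6045, 120.3955)

Answer: (115.6045, 120.3955)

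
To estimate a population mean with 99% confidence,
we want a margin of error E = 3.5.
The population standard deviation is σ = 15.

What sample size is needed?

z_0.005 = 2.576
n = (z×σ/E)² = (2.576×15/3.5)²
n = 121.8816
Round up: n = 122

Answer: n = 122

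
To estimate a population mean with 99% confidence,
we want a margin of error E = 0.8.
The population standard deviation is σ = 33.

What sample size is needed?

z_0.005 = 2.576
n = (z×σ/E)² = (2.576×33/0.8)²
n = 11291.1876
Round up: n = 11292

Answer: n = 11292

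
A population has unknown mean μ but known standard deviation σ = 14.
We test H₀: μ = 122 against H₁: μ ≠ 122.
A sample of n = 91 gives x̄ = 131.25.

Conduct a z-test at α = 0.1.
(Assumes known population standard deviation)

Answer: z = 6.3028, reject H₀

Derivation:
Standard error: SE = σ/√n = 14/√91 = 1.4676
z-statistic: z = (x̄ - μ₀)/SE = (131.25 - 122)/1.4676 = 6.3028
Critical value: ±1.645
p-value < 0.0001
Decision: reject H₀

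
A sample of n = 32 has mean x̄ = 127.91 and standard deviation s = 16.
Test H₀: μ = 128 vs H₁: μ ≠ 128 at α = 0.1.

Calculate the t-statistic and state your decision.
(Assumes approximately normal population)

Answer: t = -0.0318, fail to reject H₀

Derivation:
df = n - 1 = 31
SE = s/√n = 16/√32 = 2.8284
t = (x̄ - μ₀)/SE = (127.91 - 128)/2.8284 = -0.0318
Critical value: t_{0.05,31} = ±1.696
p-value ≈ 0.9748
Decision: fail to reject H₀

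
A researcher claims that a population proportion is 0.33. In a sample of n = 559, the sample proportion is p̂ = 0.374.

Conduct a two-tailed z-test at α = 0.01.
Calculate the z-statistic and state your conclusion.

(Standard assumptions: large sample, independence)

Answer: z = 2.2124, fail to reject H₀

Derivation:
H₀: p = 0.33, H₁: p ≠ 0.33
Standard error: SE = √(p₀(1-p₀)/n) = √(0.33×0.67/559) = 0.019888
z-statistic: z = (p̂ - p₀)/SE = (0.374 - 0.33)/0.019888 = 2.2124
Critical value: z_0.005 = ±2.576
p-value = 0.0269
Decision: fail to reject H₀ at α = 0.01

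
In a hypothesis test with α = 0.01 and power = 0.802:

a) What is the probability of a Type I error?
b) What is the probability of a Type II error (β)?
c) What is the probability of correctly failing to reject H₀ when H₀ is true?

a) Type I error probability = α = 0.01
b) Power = P(reject H₀ | H₁ true) = 1 - β = 0.802, so Type II error probability = β = 1 - Power = 0.198
c) P(fail to reject H₀ | H₀ true) = 1 - α = 0.99

Answer: a) 0.01, b) 0.198, c) 0.99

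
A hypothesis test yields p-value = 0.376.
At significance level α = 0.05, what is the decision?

Compare p-value to α:
0.376 ≥ 0.05
Decision: fail to reject H₀

Answer: fail to reject H₀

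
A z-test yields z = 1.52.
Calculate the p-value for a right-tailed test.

Answer: p-value ≈ 0.0643

Derivation:
For z = 1.52:
p = P(Z > 1.52) = 1 - Φ(1.52) = 0.0643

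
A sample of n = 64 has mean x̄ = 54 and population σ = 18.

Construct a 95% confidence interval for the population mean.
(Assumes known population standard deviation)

Confidence level: 95%, α = 0.05
z_0.025 = 1.960
SE = σ/√n = 18/√64 = 2.2500
Margin of error = 1.960 × 2.2500 = 4.4100
CI: x̄ ± margin = 54 ± 4.4100
CI: (49.5900, 58.4100)

Answer: (49.5900, 58.4100)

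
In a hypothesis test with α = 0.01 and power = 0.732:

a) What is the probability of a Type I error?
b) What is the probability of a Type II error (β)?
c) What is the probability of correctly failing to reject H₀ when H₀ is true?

a) Type I error probability = α = 0.01
b) Power = P(reject H₀ | H₁ true) = 1 - β = 0.732, so Type II error probability = β = 1 - Power = 0.268
c) P(fail to reject H₀ | H₀ true) = 1 - α = 0.99

Answer: a) 0.01, b) 0.268, c) 0.99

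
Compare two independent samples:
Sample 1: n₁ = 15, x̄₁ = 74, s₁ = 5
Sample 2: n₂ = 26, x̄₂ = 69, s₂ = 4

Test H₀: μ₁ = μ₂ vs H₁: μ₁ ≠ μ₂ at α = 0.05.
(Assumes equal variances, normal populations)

Answer: t = 3.5164, reject H₀

Derivation:
Pooled variance: s²_p = [14×5² + 25×4²]/(39) = 19.2308
s_p = 4.3853
SE = s_p×√(1/n₁ + 1/n₂) = 4.3853×√(1/15 + 1/26) = 1.4219
t = (x̄₁ - x̄₂)/SE = (74 - 69)/1.4219 = 3.5164
df = 39, t-critical = ±2.023
Decision: reject H₀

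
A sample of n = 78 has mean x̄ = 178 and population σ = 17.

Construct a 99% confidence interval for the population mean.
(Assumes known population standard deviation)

Confidence level: 99%, α = 0.01
z_0.005 = 2.576
SE = σ/√n = 17/√78 = 1.9249
Margin of error = 2.576 × 1.9249 = 4.9585
CI: x̄ ± margin = 178 ± 4.9585
CI: (173.0415, 182.9585)

Answer: (173.0415, 182.9585)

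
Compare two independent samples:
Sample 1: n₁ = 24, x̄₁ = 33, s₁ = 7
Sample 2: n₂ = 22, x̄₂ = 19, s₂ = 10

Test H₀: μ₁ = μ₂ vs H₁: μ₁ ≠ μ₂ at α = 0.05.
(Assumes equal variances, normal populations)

Pooled variance: s²_p = [23×7² + 21×10²]/(44) = 73.3409
s_p = 8.5639
SE = s_p×√(1/n₁ + 1/n₂) = 8.5639×√(1/24 + 1/22) = 2.5277
t = (x̄₁ - x̄₂)/SE = (33 - 19)/2.5277 = 5.5386
df = 44, t-critical = ±2.015
Decision: reject H₀

Answer: t = 5.5386, reject H₀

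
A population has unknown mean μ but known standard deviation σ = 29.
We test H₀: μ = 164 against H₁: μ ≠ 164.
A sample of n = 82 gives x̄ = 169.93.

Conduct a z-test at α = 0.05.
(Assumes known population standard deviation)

Answer: z = 1.8517, fail to reject H₀

Derivation:
Standard error: SE = σ/√n = 29/√82 = 3.2025
z-statistic: z = (x̄ - μ₀)/SE = (169.93 - 164)/3.2025 = 1.8517
Critical value: ±1.960
p-value = 0.0641
Decision: fail to reject H₀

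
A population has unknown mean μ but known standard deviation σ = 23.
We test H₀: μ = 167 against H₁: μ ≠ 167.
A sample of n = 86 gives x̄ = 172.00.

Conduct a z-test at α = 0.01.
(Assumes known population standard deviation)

Answer: z = 2.0160, fail to reject H₀

Derivation:
Standard error: SE = σ/√n = 23/√86 = 2.4802
z-statistic: z = (x̄ - μ₀)/SE = (172.00 - 167)/2.4802 = 2.0160
Critical value: ±2.576
p-value = 0.0438
Decision: fail to reject H₀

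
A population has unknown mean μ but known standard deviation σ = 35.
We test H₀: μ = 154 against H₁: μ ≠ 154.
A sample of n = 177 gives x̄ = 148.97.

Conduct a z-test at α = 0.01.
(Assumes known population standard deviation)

Answer: z = -1.9120, fail to reject H₀

Derivation:
Standard error: SE = σ/√n = 35/√177 = 2.6308
z-statistic: z = (x̄ - μ₀)/SE = (148.97 - 154)/2.6308 = -1.9120
Critical value: ±2.576
p-value = 0.0559
Decision: fail to reject H₀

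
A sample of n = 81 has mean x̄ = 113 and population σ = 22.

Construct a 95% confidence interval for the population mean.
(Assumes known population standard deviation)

Answer: (108.2090, 117.7910)

Derivation:
Confidence level: 95%, α = 0.05
z_0.025 = 1.960
SE = σ/√n = 22/√81 = 2.4444
Margin of error = 1.960 × 2.4444 = 4.7910
CI: x̄ ± margin = 113 ± 4.7910
CI: (108.2090, 117.7910)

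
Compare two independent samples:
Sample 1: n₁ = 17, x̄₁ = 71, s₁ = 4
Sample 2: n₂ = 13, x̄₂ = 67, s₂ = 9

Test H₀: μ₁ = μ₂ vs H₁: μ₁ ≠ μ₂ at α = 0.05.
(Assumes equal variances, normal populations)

Pooled variance: s²_p = [16×4² + 12×9²]/(28) = 43.8571
s_p = 6.6225
SE = s_p×√(1/n₁ + 1/n₂) = 6.6225×√(1/17 + 1/13) = 2.4400
t = (x̄₁ - x̄₂)/SE = (71 - 67)/2.4400 = 1.6393
df = 28, t-critical = ±2.048
Decision: fail to reject H₀

Answer: t = 1.6393, fail to reject H₀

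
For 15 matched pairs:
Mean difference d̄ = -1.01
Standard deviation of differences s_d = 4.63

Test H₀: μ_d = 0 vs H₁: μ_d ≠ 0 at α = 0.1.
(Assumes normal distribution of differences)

Answer: t = -0.8448, fail to reject H₀

Derivation:
df = n - 1 = 14
SE = s_d/√n = 4.63/√15 = 1.1955
t = d̄/SE = -1.01/1.1955 = -0.8448
Critical value: t_{0.05,14} = ±1.761
p-value ≈ 0.4124
Decision: fail to reject H₀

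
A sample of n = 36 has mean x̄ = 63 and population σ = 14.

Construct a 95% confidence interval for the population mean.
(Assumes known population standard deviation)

Confidence level: 95%, α = 0.05
z_0.025 = 1.960
SE = σ/√n = 14/√36 = 2.3333
Margin of error = 1.960 × 2.3333 = 4.5733
CI: x̄ ± margin = 63 ± 4.5733
CI: (58.4267, 67.5733)

Answer: (58.4267, 67.5733)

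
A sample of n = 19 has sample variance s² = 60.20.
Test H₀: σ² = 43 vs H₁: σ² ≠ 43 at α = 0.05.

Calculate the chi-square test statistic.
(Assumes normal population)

df = n - 1 = 18
χ² = (n-1)s²/σ₀² = 18×60.20/43 = 25.2000
Critical values: χ²_{0.975,18} = 8.231, χ²_{0.025,18} = 31.526
Rejection region: χ² < 8.231 or χ² > 31.526
Decision: fail to reject H₀

Answer: χ² = 25.2000, fail to reject H₀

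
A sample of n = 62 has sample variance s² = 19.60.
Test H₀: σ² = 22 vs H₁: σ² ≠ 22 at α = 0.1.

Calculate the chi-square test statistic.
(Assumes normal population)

Answer: χ² = 54.3455, fail to reject H₀

Derivation:
df = n - 1 = 61
χ² = (n-1)s²/σ₀² = 61×19.60/22 = 54.3455
Critical values: χ²_{0.95,61} = 44.038, χ²_{0.05,61} = 80.232
Rejection region: χ² < 44.038 or χ² > 80.232
Decision: fail to reject H₀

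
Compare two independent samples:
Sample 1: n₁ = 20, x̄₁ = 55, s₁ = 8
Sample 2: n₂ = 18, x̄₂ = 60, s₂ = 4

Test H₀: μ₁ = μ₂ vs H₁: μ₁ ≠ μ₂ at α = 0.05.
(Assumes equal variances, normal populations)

Pooled variance: s²_p = [19×8² + 17×4²]/(36) = 41.3333
s_p = 6.4291
SE = s_p×√(1/n₁ + 1/n₂) = 6.4291×√(1/20 + 1/18) = 2.0888
t = (x̄₁ - x̄₂)/SE = (55 - 60)/2.0888 = -2.3937
df = 36, t-critical = ±2.028
Decision: reject H₀

Answer: t = -2.3937, reject H₀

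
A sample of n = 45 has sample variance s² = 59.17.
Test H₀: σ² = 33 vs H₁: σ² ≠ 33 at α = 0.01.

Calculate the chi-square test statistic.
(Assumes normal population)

Answer: χ² = 78.8933, reject H₀

Derivation:
df = n - 1 = 44
χ² = (n-1)s²/σ₀² = 44×59.17/33 = 78.8933
Critical values: χ²_{0.995,44} = 23.584, χ²_{0.005,44} = 71.893
Rejection region: χ² < 23.584 or χ² > 71.893
Decision: reject H₀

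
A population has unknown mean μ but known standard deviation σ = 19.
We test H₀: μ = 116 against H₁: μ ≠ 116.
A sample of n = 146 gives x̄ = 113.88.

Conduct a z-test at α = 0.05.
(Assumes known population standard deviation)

Answer: z = -1.3482, fail to reject H₀

Derivation:
Standard error: SE = σ/√n = 19/√146 = 1.5725
z-statistic: z = (x̄ - μ₀)/SE = (113.88 - 116)/1.5725 = -1.3482
Critical value: ±1.960
p-value = 0.1776
Decision: fail to reject H₀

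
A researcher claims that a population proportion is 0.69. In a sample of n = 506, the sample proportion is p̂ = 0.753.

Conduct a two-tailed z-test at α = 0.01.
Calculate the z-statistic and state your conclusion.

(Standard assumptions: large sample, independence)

Answer: z = 3.0642, reject H₀

Derivation:
H₀: p = 0.69, H₁: p ≠ 0.69
Standard error: SE = √(p₀(1-p₀)/n) = √(0.69×0.31/506) = 0.020560
z-statistic: z = (p̂ - p₀)/SE = (0.753 - 0.69)/0.020560 = 3.0642
Critical value: z_0.005 = ±2.576
p-value = 0.0022
Decision: reject H₀ at α = 0.01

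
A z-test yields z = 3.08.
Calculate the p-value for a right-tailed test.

For z = 3.08:
p = P(Z > 3.08) = 1 - Φ(3.08) = 0.0010

Answer: p-value ≈ 0.0010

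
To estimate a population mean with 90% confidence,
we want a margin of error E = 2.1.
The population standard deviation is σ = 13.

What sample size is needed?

z_0.05 = 1.645
n = (z×σ/E)² = (1.645×13/2.1)²
n = 103.7003
Round up: n = 104

Answer: n = 104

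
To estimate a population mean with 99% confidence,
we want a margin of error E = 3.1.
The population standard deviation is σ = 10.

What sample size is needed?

z_0.005 = 2.576
n = (z×σ/E)² = (2.576×10/3.1)²
n = 69.0507
Round up: n = 70

Answer: n = 70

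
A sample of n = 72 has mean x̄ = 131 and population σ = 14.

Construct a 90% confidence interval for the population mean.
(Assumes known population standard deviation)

Confidence level: 90%, α = 0.1
z_0.05 = 1.645
SE = σ/√n = 14/√72 = 1.6499
Margin of error = 1.645 × 1.6499 = 2.7141
CI: x̄ ± margin = 131 ± 2.7141
CI: (128.2859, 133.7141)

Answer: (128.2859, 133.7141)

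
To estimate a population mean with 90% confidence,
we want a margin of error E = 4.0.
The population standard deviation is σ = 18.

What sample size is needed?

z_0.05 = 1.645
n = (z×σ/E)² = (1.645×18/4.0)²
n = 54.7970
Round up: n = 55

Answer: n = 55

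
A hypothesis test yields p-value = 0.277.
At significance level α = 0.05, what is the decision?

Answer: fail to reject H₀

Derivation:
Compare p-value to α:
0.277 ≥ 0.05
Decision: fail to reject H₀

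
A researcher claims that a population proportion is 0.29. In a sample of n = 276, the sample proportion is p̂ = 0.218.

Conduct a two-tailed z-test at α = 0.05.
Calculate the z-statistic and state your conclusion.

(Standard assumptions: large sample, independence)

Answer: z = -2.6361, reject H₀

Derivation:
H₀: p = 0.29, H₁: p ≠ 0.29
Standard error: SE = √(p₀(1-p₀)/n) = √(0.29×0.71/276) = 0.027313
z-statistic: z = (p̂ - p₀)/SE = (0.218 - 0.29)/0.027313 = -2.6361
Critical value: z_0.025 = ±1.960
p-value = 0.0084
Decision: reject H₀ at α = 0.05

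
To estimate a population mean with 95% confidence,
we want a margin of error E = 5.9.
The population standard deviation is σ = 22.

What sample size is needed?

Answer: n = 54

Derivation:
z_0.025 = 1.960
n = (z×σ/E)² = (1.960×22/5.9)²
n = 53.4138
Round up: n = 54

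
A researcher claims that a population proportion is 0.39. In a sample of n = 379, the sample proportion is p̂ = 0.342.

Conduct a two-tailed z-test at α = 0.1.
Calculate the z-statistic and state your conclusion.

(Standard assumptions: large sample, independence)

H₀: p = 0.39, H₁: p ≠ 0.39
Standard error: SE = √(p₀(1-p₀)/n) = √(0.39×0.61/379) = 0.025054
z-statistic: z = (p̂ - p₀)/SE = (0.342 - 0.39)/0.025054 = -1.9159
Critical value: z_0.05 = ±1.645
p-value = 0.0554
Decision: reject H₀ at α = 0.1

Answer: z = -1.9159, reject H₀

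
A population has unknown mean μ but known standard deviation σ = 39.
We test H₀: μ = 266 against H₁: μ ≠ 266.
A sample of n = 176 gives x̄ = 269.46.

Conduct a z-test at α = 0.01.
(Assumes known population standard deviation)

Standard error: SE = σ/√n = 39/√176 = 2.9397
z-statistic: z = (x̄ - μ₀)/SE = (269.46 - 266)/2.9397 = 1.1770
Critical value: ±2.576
p-value = 0.2392
Decision: fail to reject H₀

Answer: z = 1.1770, fail to reject H₀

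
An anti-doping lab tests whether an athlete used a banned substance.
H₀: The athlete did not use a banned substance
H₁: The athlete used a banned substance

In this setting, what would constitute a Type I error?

Type I error (α): Rejecting H₀ when H₀ is true
Type II error (β): Failing to reject H₀ when H₁ is true

Answer: Falsely accusing a clean athlete of doping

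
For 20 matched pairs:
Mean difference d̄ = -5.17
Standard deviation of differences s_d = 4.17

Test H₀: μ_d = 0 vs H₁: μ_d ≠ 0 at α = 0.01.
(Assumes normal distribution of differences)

Answer: t = -5.5448, reject H₀

Derivation:
df = n - 1 = 19
SE = s_d/√n = 4.17/√20 = 0.9324
t = d̄/SE = -5.17/0.9324 = -5.5448
Critical value: t_{0.005,19} = ±2.861
p-value < 0.0001
Decision: reject H₀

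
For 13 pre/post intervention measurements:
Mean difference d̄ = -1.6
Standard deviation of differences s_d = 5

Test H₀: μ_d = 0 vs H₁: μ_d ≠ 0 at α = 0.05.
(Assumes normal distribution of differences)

Answer: t = -1.1537, fail to reject H₀

Derivation:
df = n - 1 = 12
SE = s_d/√n = 5/√13 = 1.3868
t = d̄/SE = -1.6/1.3868 = -1.1537
Critical value: t_{0.025,12} = ±2.179
p-value ≈ 0.2711
Decision: fail to reject H₀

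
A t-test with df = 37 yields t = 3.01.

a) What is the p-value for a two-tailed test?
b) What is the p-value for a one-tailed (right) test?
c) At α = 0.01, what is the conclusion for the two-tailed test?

Using t-distribution with df = 37:
a) Two-tailed: p = 2×P(T > 3.01) = 0.0047
b) One-tailed: p = P(T > 3.01) = 0.0023
c) 0.0047 < 0.01, reject H₀

Answer: a) 0.0047, b) 0.0023, c) reject H₀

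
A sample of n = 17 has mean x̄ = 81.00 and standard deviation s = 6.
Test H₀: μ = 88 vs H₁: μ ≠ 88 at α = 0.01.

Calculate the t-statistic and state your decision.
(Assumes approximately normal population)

Answer: t = -4.8103, reject H₀

Derivation:
df = n - 1 = 16
SE = s/√n = 6/√17 = 1.4552
t = (x̄ - μ₀)/SE = (81.00 - 88)/1.4552 = -4.8103
Critical value: t_{0.005,16} = ±2.921
p-value ≈ 0.0002
Decision: reject H₀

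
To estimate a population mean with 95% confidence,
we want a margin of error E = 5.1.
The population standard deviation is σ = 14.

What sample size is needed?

z_0.025 = 1.960
n = (z×σ/E)² = (1.960×14/5.1)²
n = 28.9486
Round up: n = 29

Answer: n = 29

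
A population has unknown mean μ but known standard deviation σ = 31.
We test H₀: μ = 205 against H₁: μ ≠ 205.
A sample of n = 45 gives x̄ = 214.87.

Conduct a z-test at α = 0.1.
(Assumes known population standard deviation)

Answer: z = 2.1358, reject H₀

Derivation:
Standard error: SE = σ/√n = 31/√45 = 4.6212
z-statistic: z = (x̄ - μ₀)/SE = (214.87 - 205)/4.6212 = 2.1358
Critical value: ±1.645
p-value = 0.0327
Decision: reject H₀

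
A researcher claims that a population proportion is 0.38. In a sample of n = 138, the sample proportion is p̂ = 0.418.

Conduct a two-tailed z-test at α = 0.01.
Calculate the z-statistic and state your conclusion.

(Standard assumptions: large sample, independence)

H₀: p = 0.38, H₁: p ≠ 0.38
Standard error: SE = √(p₀(1-p₀)/n) = √(0.38×0.62/138) = 0.041319
z-statistic: z = (p̂ - p₀)/SE = (0.418 - 0.38)/0.041319 = 0.9197
Critical value: z_0.005 = ±2.576
p-value = 0.3577
Decision: fail to reject H₀ at α = 0.01

Answer: z = 0.9197, fail to reject H₀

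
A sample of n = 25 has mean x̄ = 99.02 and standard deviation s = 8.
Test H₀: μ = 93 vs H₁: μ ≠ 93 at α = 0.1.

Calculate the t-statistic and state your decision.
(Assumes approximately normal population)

Answer: t = 3.7625, reject H₀

Derivation:
df = n - 1 = 24
SE = s/√n = 8/√25 = 1.6000
t = (x̄ - μ₀)/SE = (99.02 - 93)/1.6000 = 3.7625
Critical value: t_{0.05,24} = ±1.711
p-value ≈ 0.0010
Decision: reject H₀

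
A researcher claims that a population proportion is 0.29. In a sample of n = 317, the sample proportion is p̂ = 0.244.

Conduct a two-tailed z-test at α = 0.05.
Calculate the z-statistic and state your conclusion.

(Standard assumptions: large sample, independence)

Answer: z = -1.8049, fail to reject H₀

Derivation:
H₀: p = 0.29, H₁: p ≠ 0.29
Standard error: SE = √(p₀(1-p₀)/n) = √(0.29×0.71/317) = 0.025486
z-statistic: z = (p̂ - p₀)/SE = (0.244 - 0.29)/0.025486 = -1.8049
Critical value: z_0.025 = ±1.960
p-value = 0.0711
Decision: fail to reject H₀ at α = 0.05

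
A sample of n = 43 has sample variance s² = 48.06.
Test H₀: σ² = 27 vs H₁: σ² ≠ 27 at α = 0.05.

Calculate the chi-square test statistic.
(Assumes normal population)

df = n - 1 = 42
χ² = (n-1)s²/σ₀² = 42×48.06/27 = 74.7600
Critical values: χ²_{0.975,42} = 25.999, χ²_{0.025,42} = 61.777
Rejection region: χ² < 25.999 or χ² > 61.777
Decision: reject H₀

Answer: χ² = 74.7600, reject H₀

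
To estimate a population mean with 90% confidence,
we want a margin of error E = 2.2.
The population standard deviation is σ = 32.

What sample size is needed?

Answer: n = 573

Derivation:
z_0.05 = 1.645
n = (z×σ/E)² = (1.645×32/2.2)²
n = 572.5144
Round up: n = 573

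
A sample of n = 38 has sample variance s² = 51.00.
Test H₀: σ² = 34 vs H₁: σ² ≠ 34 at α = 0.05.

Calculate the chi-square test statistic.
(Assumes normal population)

Answer: χ² = 55.5000, fail to reject H₀

Derivation:
df = n - 1 = 37
χ² = (n-1)s²/σ₀² = 37×51.00/34 = 55.5000
Critical values: χ²_{0.975,37} = 22.106, χ²_{0.025,37} = 55.668
Rejection region: χ² < 22.106 or χ² > 55.668
Decision: fail to reject H₀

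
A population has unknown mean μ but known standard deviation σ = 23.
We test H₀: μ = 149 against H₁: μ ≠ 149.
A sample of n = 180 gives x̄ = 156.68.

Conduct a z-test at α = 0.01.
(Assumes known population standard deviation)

Standard error: SE = σ/√n = 23/√180 = 1.7143
z-statistic: z = (x̄ - μ₀)/SE = (156.68 - 149)/1.7143 = 4.4800
Critical value: ±2.576
p-value < 0.0001
Decision: reject H₀

Answer: z = 4.4800, reject H₀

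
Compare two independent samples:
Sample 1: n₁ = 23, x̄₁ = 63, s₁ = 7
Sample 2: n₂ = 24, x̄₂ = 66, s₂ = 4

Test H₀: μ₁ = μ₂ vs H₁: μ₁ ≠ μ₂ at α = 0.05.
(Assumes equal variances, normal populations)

Answer: t = -1.8137, fail to reject H₀

Derivation:
Pooled variance: s²_p = [22×7² + 23×4²]/(45) = 32.1333
s_p = 5.6686
SE = s_p×√(1/n₁ + 1/n₂) = 5.6686×√(1/23 + 1/24) = 1.6541
t = (x̄₁ - x̄₂)/SE = (63 - 66)/1.6541 = -1.8137
df = 45, t-critical = ±2.014
Decision: fail to reject H₀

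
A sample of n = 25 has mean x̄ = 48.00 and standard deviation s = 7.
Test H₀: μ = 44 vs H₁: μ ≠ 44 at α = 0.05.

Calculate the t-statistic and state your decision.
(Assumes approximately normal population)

Answer: t = 2.8571, reject H₀

Derivation:
df = n - 1 = 24
SE = s/√n = 7/√25 = 1.4000
t = (x̄ - μ₀)/SE = (48.00 - 44)/1.4000 = 2.8571
Critical value: t_{0.025,24} = ±2.064
p-value ≈ 0.0087
Decision: reject H₀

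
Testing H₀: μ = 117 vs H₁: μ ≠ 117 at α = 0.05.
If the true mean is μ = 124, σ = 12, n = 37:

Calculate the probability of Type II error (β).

SE = σ/√n = 12/√37 = 1.9728
Critical values: μ₀ ± z_0.025×SE = 117 ± 1.960×1.9728
Acceptance region: (113.1333, 120.8667)
Under H₁ (μ = 124): z_high = (120.8667 - 124)/1.9728 = -1.5883, z_low = (113.1333 - 124)/1.9728 = -5.5083
β = P(not reject | H₁) = Φ(-1.5883) - Φ(-5.5083) ≈ 0.0561

Answer: β ≈ 0.0561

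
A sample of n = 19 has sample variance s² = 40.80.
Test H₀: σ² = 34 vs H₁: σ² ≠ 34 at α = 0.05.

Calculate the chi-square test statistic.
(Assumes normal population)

Answer: χ² = 21.6000, fail to reject H₀

Derivation:
df = n - 1 = 18
χ² = (n-1)s²/σ₀² = 18×40.80/34 = 21.6000
Critical values: χ²_{0.975,18} = 8.231, χ²_{0.025,18} = 31.526
Rejection region: χ² < 8.231 or χ² > 31.526
Decision: fail to reject H₀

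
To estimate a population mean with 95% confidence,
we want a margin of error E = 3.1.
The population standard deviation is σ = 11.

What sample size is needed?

z_0.025 = 1.960
n = (z×σ/E)² = (1.960×11/3.1)²
n = 48.3698
Round up: n = 49

Answer: n = 49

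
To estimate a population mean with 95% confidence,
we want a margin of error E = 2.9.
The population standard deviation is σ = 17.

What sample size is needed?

Answer: n = 133

Derivation:
z_0.025 = 1.960
n = (z×σ/E)² = (1.960×17/2.9)²
n = 132.0122
Round up: n = 133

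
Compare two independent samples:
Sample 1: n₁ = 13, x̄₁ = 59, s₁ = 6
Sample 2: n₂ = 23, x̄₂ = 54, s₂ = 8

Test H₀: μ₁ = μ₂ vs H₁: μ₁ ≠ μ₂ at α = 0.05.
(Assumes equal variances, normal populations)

Answer: t = 1.9588, fail to reject H₀

Derivation:
Pooled variance: s²_p = [12×6² + 22×8²]/(34) = 54.1176
s_p = 7.3565
SE = s_p×√(1/n₁ + 1/n₂) = 7.3565×√(1/13 + 1/23) = 2.5526
t = (x̄₁ - x̄₂)/SE = (59 - 54)/2.5526 = 1.9588
df = 34, t-critical = ±2.032
Decision: fail to reject H₀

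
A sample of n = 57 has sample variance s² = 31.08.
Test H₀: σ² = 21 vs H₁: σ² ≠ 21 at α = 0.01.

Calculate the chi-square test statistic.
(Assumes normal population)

Answer: χ² = 82.8800, fail to reject H₀

Derivation:
df = n - 1 = 56
χ² = (n-1)s²/σ₀² = 56×31.08/21 = 82.8800
Critical values: χ²_{0.995,56} = 32.490, χ²_{0.005,56} = 86.994
Rejection region: χ² < 32.490 or χ² > 86.994
Decision: fail to reject H₀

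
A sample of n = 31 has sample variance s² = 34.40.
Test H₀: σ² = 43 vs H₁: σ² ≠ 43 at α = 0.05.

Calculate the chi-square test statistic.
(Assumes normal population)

df = n - 1 = 30
χ² = (n-1)s²/σ₀² = 30×34.40/43 = 24.0000
Critical values: χ²_{0.975,30} = 16.791, χ²_{0.025,30} = 46.979
Rejection region: χ² < 16.791 or χ² > 46.979
Decision: fail to reject H₀

Answer: χ² = 24.0000, fail to reject H₀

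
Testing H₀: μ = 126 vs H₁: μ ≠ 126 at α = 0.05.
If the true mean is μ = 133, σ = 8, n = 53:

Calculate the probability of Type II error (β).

Answer: β ≈ 0.0000

Derivation:
SE = σ/√n = 8/√53 = 1.0989
Critical values: μ₀ ± z_0.025×SE = 126 ± 1.960×1.0989
Acceptance region: (123.8462, 128.1538)
Under H₁ (μ = 133): z_high = (128.1538 - 133)/1.0989 = -4.4100, z_low = (123.8462 - 133)/1.0989 = -8.3300
β = P(not reject | H₁) = Φ(-4.4100) - Φ(-8.3300) ≈ 0.0000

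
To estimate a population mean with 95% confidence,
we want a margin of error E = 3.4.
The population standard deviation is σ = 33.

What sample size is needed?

Answer: n = 362

Derivation:
z_0.025 = 1.960
n = (z×σ/E)² = (1.960×33/3.4)²
n = 361.8947
Round up: n = 362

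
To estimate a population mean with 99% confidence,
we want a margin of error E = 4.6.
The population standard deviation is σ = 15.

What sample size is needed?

z_0.005 = 2.576
n = (z×σ/E)² = (2.576×15/4.6)²
n = 70.5600
Round up: n = 71

Answer: n = 71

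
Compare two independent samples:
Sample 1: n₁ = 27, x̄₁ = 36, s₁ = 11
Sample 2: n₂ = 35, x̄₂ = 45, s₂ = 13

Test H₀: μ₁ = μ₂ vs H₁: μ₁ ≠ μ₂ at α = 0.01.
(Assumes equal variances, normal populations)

Pooled variance: s²_p = [26×11² + 34×13²]/(60) = 148.2000
s_p = 12.1737
SE = s_p×√(1/n₁ + 1/n₂) = 12.1737×√(1/27 + 1/35) = 3.1182
t = (x̄₁ - x̄₂)/SE = (36 - 45)/3.1182 = -2.8863
df = 60, t-critical = ±2.660
Decision: reject H₀

Answer: t = -2.8863, reject H₀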